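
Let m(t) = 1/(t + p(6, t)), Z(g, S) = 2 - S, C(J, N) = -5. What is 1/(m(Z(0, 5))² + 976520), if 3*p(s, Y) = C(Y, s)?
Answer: 196/191397929 ≈ 1.0240e-6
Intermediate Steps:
p(s, Y) = -5/3 (p(s, Y) = (⅓)*(-5) = -5/3)
m(t) = 1/(-5/3 + t) (m(t) = 1/(t - 5/3) = 1/(-5/3 + t))
1/(m(Z(0, 5))² + 976520) = 1/((3/(-5 + 3*(2 - 1*5)))² + 976520) = 1/((3/(-5 + 3*(2 - 5)))² + 976520) = 1/((3/(-5 + 3*(-3)))² + 976520) = 1/((3/(-5 - 9))² + 976520) = 1/((3/(-14))² + 976520) = 1/((3*(-1/14))² + 976520) = 1/((-3/14)² + 976520) = 1/(9/196 + 976520) = 1/(191397929/196) = 196/191397929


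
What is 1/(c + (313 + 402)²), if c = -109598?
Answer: 1/401627 ≈ 2.4899e-6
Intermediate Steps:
1/(c + (313 + 402)²) = 1/(-109598 + (313 + 402)²) = 1/(-109598 + 715²) = 1/(-109598 + 511225) = 1/401627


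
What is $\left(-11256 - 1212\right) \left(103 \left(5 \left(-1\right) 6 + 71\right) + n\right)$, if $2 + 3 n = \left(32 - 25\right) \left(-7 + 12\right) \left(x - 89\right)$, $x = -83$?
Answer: $-27624932$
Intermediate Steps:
$n = - \frac{6022}{3}$ ($n = - \frac{2}{3} + \frac{\left(32 - 25\right) \left(-7 + 12\right) \left(-83 - 89\right)}{3} = - \frac{2}{3} + \frac{7 \cdot 5 \left(-172\right)}{3} = - \frac{2}{3} + \frac{35 \left(-172\right)}{3} = - \frac{2}{3} + \frac{1}{3} \left(-6020\right) = - \frac{2}{3} - \frac{6020}{3} = - \frac{6022}{3} \approx -2007.3$)
$\left(-11256 - 1212\right) \left(103 \left(5 \left(-1\right) 6 + 71\right) + n\right) = \left(-11256 - 1212\right) \left(103 \left(5 \left(-1\right) 6 + 71\right) - \frac{6022}{3}\right) = - 12468 \left(103 \left(\left(-5\right) 6 + 71\right) - \frac{6022}{3}\right) = - 12468 \left(103 \left(-30 + 71\right) - \frac{6022}{3}\right) = - 12468 \left(103 \cdot 41 - \frac{6022}{3}\right) = - 12468 \left(4223 - \frac{6022}{3}\right) = \left(-12468\right) \frac{6647}{3} = -27624932$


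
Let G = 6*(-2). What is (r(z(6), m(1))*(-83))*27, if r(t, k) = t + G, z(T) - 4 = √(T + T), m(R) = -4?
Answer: 17928 - 4482*√3 ≈ 10165.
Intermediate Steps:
z(T) = 4 + √2*√T (z(T) = 4 + √(T + T) = 4 + √(2*T) = 4 + √2*√T)
G = -12
r(t, k) = -12 + t (r(t, k) = t - 12 = -12 + t)
(r(z(6), m(1))*(-83))*27 = ((-12 + (4 + √2*√6))*(-83))*27 = ((-12 + (4 + 2*√3))*(-83))*27 = ((-8 + 2*√3)*(-83))*27 = (664 - 166*√3)*27 = 17928 - 4482*√3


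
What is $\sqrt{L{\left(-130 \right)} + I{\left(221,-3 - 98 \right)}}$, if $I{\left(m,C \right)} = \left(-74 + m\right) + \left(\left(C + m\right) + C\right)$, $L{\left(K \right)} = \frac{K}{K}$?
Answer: $\sqrt{167} \approx 12.923$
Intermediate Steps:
$L{\left(K \right)} = 1$
$I{\left(m,C \right)} = -74 + 2 C + 2 m$ ($I{\left(m,C \right)} = \left(-74 + m\right) + \left(m + 2 C\right) = -74 + 2 C + 2 m$)
$\sqrt{L{\left(-130 \right)} + I{\left(221,-3 - 98 \right)}} = \sqrt{1 + \left(-74 + 2 \left(-3 - 98\right) + 2 \cdot 221\right)} = \sqrt{1 + \left(-74 + 2 \left(-3 - 98\right) + 442\right)} = \sqrt{1 + \left(-74 + 2 \left(-101\right) + 442\right)} = \sqrt{1 - -166} = \sqrt{1 + 166} = \sqrt{167}$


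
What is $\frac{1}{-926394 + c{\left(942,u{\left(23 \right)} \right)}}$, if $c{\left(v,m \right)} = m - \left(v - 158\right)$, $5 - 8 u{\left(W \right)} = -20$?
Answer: $- \frac{8}{7417399} \approx -1.0785 \cdot 10^{-6}$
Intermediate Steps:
$u{\left(W \right)} = \frac{25}{8}$ ($u{\left(W \right)} = \frac{5}{8} - - \frac{5}{2} = \frac{5}{8} + \frac{5}{2} = \frac{25}{8}$)
$c{\left(v,m \right)} = 158 + m - v$ ($c{\left(v,m \right)} = m - \left(-158 + v\right) = 158 + m - v$)
$\frac{1}{-926394 + c{\left(942,u{\left(23 \right)} \right)}} = \frac{1}{-926394 + \left(158 + \frac{25}{8} - 942\right)} = \frac{1}{-926394 - \frac{6247}{8}} = \frac{1}{- \frac{7417399}{8}} = - \frac{8}{7417399}$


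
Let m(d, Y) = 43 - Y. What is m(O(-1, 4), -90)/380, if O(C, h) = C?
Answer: 7/20 ≈ 0.35000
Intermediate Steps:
m(O(-1, 4), -90)/380 = (43 - 1*(-90))/380 = (43 + 90)*(1/380) = 133*(1/380) = 7/20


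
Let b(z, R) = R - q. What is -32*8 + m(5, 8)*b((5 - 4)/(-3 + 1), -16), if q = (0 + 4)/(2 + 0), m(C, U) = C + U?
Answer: -490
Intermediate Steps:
q = 2 (q = 4/2 = 4*(½) = 2)
b(z, R) = -2 + R (b(z, R) = R - 1*2 = R - 2 = -2 + R)
-32*8 + m(5, 8)*b((5 - 4)/(-3 + 1), -16) = -32*8 + (5 + 8)*(-2 - 16) = -256 + 13*(-18) = -256 - 234 = -490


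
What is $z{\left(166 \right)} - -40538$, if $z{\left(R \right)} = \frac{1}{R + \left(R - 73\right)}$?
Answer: $\frac{10499343}{259} \approx 40538.0$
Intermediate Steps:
$z{\left(R \right)} = \frac{1}{-73 + 2 R}$ ($z{\left(R \right)} = \frac{1}{R + \left(-73 + R\right)} = \frac{1}{-73 + 2 R}$)
$z{\left(166 \right)} - -40538 = \frac{1}{-73 + 2 \cdot 166} - -40538 = \frac{1}{-73 + 332} + 40538 = \frac{1}{259} + 40538 = \frac{10499343}{259}$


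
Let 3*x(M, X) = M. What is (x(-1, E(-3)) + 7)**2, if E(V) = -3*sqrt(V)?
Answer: 400/9 ≈ 44.444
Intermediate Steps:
x(M, X) = M/3
(x(-1, E(-3)) + 7)**2 = ((1/3)*(-1) + 7)**2 = (-1/3 + 7)**2 = (20/3)**2 = 400/9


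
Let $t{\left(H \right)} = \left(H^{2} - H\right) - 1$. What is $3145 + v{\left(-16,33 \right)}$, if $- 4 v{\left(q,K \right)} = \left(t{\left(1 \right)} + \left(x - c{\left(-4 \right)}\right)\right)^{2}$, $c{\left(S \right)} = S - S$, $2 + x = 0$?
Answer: $\frac{12571}{4} \approx 3142.8$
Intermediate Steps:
$x = -2$ ($x = -2 + 0 = -2$)
$c{\left(S \right)} = 0$
$t{\left(H \right)} = -1 + H^{2} - H$
$v{\left(q,K \right)} = - \frac{9}{4}$ ($v{\left(q,K \right)} = - \frac{\left(\left(-1 + 1^{2} - 1\right) - 2\right)^{2}}{4} = - \frac{\left(\left(-1 + 1 - 1\right) + \left(-2 + 0\right)\right)^{2}}{4} = - \frac{\left(-1 - 2\right)^{2}}{4} = - \frac{\left(-3\right)^{2}}{4} = \left(- \frac{1}{4}\right) 9 = - \frac{9}{4}$)
$3145 + v{\left(-16,33 \right)} = 3145 - \frac{9}{4} = \frac{12571}{4}$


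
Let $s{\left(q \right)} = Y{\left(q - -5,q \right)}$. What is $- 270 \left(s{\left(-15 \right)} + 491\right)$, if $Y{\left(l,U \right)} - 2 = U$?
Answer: $-129060$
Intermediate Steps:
$Y{\left(l,U \right)} = 2 + U$
$s{\left(q \right)} = 2 + q$
$- 270 \left(s{\left(-15 \right)} + 491\right) = - 270 \left(\left(2 - 15\right) + 491\right) = - 270 \left(-13 + 491\right) = \left(-270\right) 478 = -129060$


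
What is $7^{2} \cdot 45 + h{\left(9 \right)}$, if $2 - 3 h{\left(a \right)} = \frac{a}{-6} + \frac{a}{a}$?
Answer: $\frac{13235}{6} \approx 2205.8$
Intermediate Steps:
$h{\left(a \right)} = \frac{1}{3} + \frac{a}{18}$ ($h{\left(a \right)} = \frac{2}{3} - \frac{\frac{a}{-6} + \frac{a}{a}}{3} = \frac{2}{3} - \frac{a \left(- \frac{1}{6}\right) + 1}{3} = \frac{2}{3} - \frac{- \frac{a}{6} + 1}{3} = \frac{2}{3} - \frac{1 - \frac{a}{6}}{3} = \frac{2}{3} + \left(- \frac{1}{3} + \frac{a}{18}\right) = \frac{1}{3} + \frac{a}{18}$)
$7^{2} \cdot 45 + h{\left(9 \right)} = 7^{2} \cdot 45 + \left(\frac{1}{3} + \frac{1}{18} \cdot 9\right) = 49 \cdot 45 + \left(\frac{1}{3} + \frac{1}{2}\right) = 2205 + \frac{5}{6} = \frac{13235}{6}$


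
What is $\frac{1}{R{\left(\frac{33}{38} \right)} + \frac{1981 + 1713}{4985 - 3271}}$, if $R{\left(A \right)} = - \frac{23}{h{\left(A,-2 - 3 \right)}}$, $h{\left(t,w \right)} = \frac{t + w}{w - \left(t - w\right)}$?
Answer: $- \frac{134549}{7850664} \approx -0.017139$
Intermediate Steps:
$h{\left(t,w \right)} = \frac{t + w}{- t + 2 w}$
$R{\left(A \right)} = - \frac{23 \left(10 + A\right)}{5 - A}$ ($R{\left(A \right)} = - \frac{23}{\frac{1}{A - 2 \left(-2 - 3\right)} \left(- A - \left(-2 - 3\right)\right)} = - \frac{23}{\frac{1}{A - -10} \left(- A - -5\right)} = - \frac{23}{\frac{1}{A + 10} \left(- A + 5\right)} = - \frac{23}{\frac{1}{10 + A} \left(5 - A\right)} = - 23 \frac{10 + A}{5 - A} = - \frac{23 \left(10 + A\right)}{5 - A}$)
$\frac{1}{R{\left(\frac{33}{38} \right)} + \frac{1981 + 1713}{4985 - 3271}} = \frac{1}{\frac{23 \left(10 + \frac{33}{38}\right)}{-5 + \frac{33}{38}} + \frac{1981 + 1713}{4985 - 3271}} = \frac{1}{\frac{23 \left(10 + 33 \cdot \frac{1}{38}\right)}{-5 + 33 \cdot \frac{1}{38}} + \frac{3694}{1714}} = \frac{1}{\frac{23 \left(10 + \frac{33}{38}\right)}{-5 + \frac{33}{38}} + 3694 \cdot \frac{1}{1714}} = \frac{1}{23 \frac{1}{- \frac{157}{38}} \cdot \frac{413}{38} + \frac{1847}{857}} = \frac{1}{23 \left(- \frac{38}{157}\right) \frac{413}{38} + \frac{1847}{857}} = \frac{1}{- \frac{9499}{157} + \frac{1847}{857}} = \frac{1}{- \frac{7850664}{134549}} = - \frac{134549}{7850664}$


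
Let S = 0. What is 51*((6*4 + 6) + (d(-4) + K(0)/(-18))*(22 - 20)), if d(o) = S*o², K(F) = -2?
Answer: 4624/3 ≈ 1541.3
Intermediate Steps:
d(o) = 0 (d(o) = 0*o² = 0)
51*((6*4 + 6) + (d(-4) + K(0)/(-18))*(22 - 20)) = 51*((6*4 + 6) + (0 - 2/(-18))*(22 - 20)) = 51*((24 + 6) + (0 - 2*(-1/18))*2) = 51*(30 + (0 + ⅑)*2) = 51*(30 + (⅑)*2) = 51*(30 + 2/9) = 51*(272/9) = 4624/3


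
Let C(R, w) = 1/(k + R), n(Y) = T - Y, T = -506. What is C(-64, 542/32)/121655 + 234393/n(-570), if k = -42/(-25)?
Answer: 4442649528497/1213046336 ≈ 3662.4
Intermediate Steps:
k = 42/25 (k = -42*(-1/25) = 42/25 ≈ 1.6800)
n(Y) = -506 - Y
C(R, w) = 1/(42/25 + R)
C(-64, 542/32)/121655 + 234393/n(-570) = (25/(42 + 25*(-64)))/121655 + 234393/(-506 - 1*(-570)) = (25/(42 - 1600))*(1/121655) + 234393/(-506 + 570) = (25/(-1558))*(1/121655) + 234393/64 = (25*(-1/1558))*(1/121655) + 234393*(1/64) = -25/1558*1/121655 + 234393/64 = -5/37907698 + 234393/64 = 4442649528497/1213046336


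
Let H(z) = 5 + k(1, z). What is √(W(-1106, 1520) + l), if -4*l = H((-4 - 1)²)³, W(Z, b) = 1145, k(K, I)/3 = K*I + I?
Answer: 3*I*√413255/2 ≈ 964.27*I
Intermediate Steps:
k(K, I) = 3*I + 3*I*K (k(K, I) = 3*(K*I + I) = 3*(I*K + I) = 3*(I + I*K) = 3*I + 3*I*K)
H(z) = 5 + 6*z (H(z) = 5 + 3*z*(1 + 1) = 5 + 3*z*2 = 5 + 6*z)
l = -3723875/4 (l = -(5 + 6*(-4 - 1)²)³/4 = -(5 + 6*(-5)²)³/4 = -(5 + 6*25)³/4 = -(5 + 150)³/4 = -¼*155³ = -¼*3723875 = -3723875/4 ≈ -9.3097e+5)
√(W(-1106, 1520) + l) = √(1145 - 3723875/4) = √(-3719295/4) = 3*I*√413255/2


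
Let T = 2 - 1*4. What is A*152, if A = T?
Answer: -304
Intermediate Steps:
T = -2 (T = 2 - 4 = -2)
A = -2
A*152 = -2*152 = -304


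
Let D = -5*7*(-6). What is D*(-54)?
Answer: -11340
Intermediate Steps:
D = 210 (D = -35*(-6) = 210)
D*(-54) = 210*(-54) = -11340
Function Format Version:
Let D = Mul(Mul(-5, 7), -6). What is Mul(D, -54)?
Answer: -11340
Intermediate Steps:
D = 210 (D = Mul(-35, -6) = 210)
Mul(D, -54) = Mul(210, -54) = -11340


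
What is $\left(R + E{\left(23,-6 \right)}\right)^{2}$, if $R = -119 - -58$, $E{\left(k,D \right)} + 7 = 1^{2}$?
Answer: $4489$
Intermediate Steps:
$E{\left(k,D \right)} = -6$ ($E{\left(k,D \right)} = -7 + 1^{2} = -7 + 1 = -6$)
$R = -61$ ($R = -119 + 58 = -61$)
$\left(R + E{\left(23,-6 \right)}\right)^{2} = \left(-61 - 6\right)^{2} = \left(-67\right)^{2} = 4489$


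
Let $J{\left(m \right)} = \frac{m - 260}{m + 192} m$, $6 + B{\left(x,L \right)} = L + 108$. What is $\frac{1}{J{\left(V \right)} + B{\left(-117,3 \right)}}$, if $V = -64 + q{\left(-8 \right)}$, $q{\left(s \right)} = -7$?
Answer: $\frac{121}{36206} \approx 0.003342$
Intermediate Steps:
$B{\left(x,L \right)} = 102 + L$ ($B{\left(x,L \right)} = -6 + \left(L + 108\right) = -6 + \left(108 + L\right) = 102 + L$)
$V = -71$ ($V = -64 - 7 = -71$)
$J{\left(m \right)} = \frac{m \left(-260 + m\right)}{192 + m}$ ($J{\left(m \right)} = \frac{-260 + m}{192 + m} m = \frac{m \left(-260 + m\right)}{192 + m}$)
$\frac{1}{J{\left(V \right)} + B{\left(-117,3 \right)}} = \frac{1}{- \frac{71 \left(-260 - 71\right)}{192 - 71} + \left(102 + 3\right)} = \frac{1}{\left(-71\right) \frac{1}{121} \left(-331\right) + 105} = \frac{1}{\frac{23501}{121} + 105} = \frac{1}{\frac{36206}{121}} = \frac{121}{36206}$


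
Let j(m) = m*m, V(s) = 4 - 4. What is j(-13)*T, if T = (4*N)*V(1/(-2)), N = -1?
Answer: 0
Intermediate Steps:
V(s) = 0
j(m) = m²
T = 0 (T = (4*(-1))*0 = -4*0 = 0)
j(-13)*T = (-13)²*0 = 169*0 = 0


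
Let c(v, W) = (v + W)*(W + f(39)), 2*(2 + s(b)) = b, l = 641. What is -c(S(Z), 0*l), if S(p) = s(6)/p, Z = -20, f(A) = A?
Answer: 39/20 ≈ 1.9500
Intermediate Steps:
s(b) = -2 + b/2
S(p) = 1/p (S(p) = (-2 + (1/2)*6)/p = (-2 + 3)/p = 1/p)
c(v, W) = (39 + W)*(W + v) (c(v, W) = (v + W)*(W + 39) = (W + v)*(39 + W) = (39 + W)*(W + v))
-c(S(Z), 0*l) = -((0*641)**2 + 39*(0*641) + 39/(-20) + (0*641)/(-20)) = -(0**2 + 39*0 + 39*(-1/20) + 0*(-1/20)) = -(0 + 0 - 39/20 + 0) = -1*(-39/20) = 39/20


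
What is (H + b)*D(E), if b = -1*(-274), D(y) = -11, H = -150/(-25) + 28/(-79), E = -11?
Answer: -243012/79 ≈ -3076.1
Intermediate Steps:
H = 446/79 (H = -150*(-1/25) + 28*(-1/79) = 6 - 28/79 = 446/79 ≈ 5.6456)
b = 274
(H + b)*D(E) = (446/79 + 274)*(-11) = (22092/79)*(-11) = -243012/79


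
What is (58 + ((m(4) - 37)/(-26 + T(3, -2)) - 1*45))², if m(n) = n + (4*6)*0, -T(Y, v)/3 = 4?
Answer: 277729/1444 ≈ 192.33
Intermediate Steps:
T(Y, v) = -12 (T(Y, v) = -3*4 = -12)
m(n) = n (m(n) = n + 24*0 = n + 0 = n)
(58 + ((m(4) - 37)/(-26 + T(3, -2)) - 1*45))² = (58 + ((4 - 37)/(-26 - 12) - 1*45))² = (58 + (-33/(-38) - 45))² = (58 + (-33*(-1/38) - 45))² = (58 + (33/38 - 45))² = (58 - 1677/38)² = (527/38)² = 277729/1444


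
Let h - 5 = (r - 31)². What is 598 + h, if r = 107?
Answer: 6379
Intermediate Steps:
h = 5781 (h = 5 + (107 - 31)² = 5 + 76² = 5 + 5776 = 5781)
598 + h = 598 + 5781 = 6379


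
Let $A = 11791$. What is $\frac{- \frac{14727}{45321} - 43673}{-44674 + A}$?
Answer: $\frac{659772920}{496763481} \approx 1.3281$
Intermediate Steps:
$\frac{- \frac{14727}{45321} - 43673}{-44674 + A} = \frac{- \frac{14727}{45321} - 43673}{-44674 + 11791} = \frac{\left(-14727\right) \frac{1}{45321} - 43673}{-32883} = \left(- \frac{4909}{15107} - 43673\right) \left(- \frac{1}{32883}\right) = \left(- \frac{659772920}{15107}\right) \left(- \frac{1}{32883}\right) = \frac{659772920}{496763481}$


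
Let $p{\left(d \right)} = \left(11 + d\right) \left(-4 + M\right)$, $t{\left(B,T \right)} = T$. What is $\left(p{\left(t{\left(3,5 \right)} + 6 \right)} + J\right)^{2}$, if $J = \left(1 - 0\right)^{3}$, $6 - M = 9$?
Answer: $23409$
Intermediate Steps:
$M = -3$ ($M = 6 - 9 = -3$)
$p{\left(d \right)} = -77 - 7 d$ ($p{\left(d \right)} = \left(11 + d\right) \left(-4 - 3\right) = \left(11 + d\right) \left(-7\right) = -77 - 7 d$)
$J = 1$ ($J = \left(1 + 0\right)^{3} = 1^{3} = 1$)
$\left(p{\left(t{\left(3,5 \right)} + 6 \right)} + J\right)^{2} = \left(\left(-77 - 7 \left(5 + 6\right)\right) + 1\right)^{2} = \left(\left(-77 - 77\right) + 1\right)^{2} = \left(-154 + 1\right)^{2} = \left(-153\right)^{2} = 23409$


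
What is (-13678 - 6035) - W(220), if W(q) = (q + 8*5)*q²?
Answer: -12603713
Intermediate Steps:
W(q) = q²*(40 + q) (W(q) = (q + 40)*q² = (40 + q)*q² = q²*(40 + q))
(-13678 - 6035) - W(220) = (-13678 - 6035) - 220²*(40 + 220) = -19713 - 48400*260 = -19713 - 1*12584000 = -19713 - 12584000 = -12603713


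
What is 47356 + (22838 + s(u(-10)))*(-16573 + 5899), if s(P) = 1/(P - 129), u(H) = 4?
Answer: -30465671326/125 ≈ -2.4373e+8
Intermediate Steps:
s(P) = 1/(-129 + P)
47356 + (22838 + s(u(-10)))*(-16573 + 5899) = 47356 + (22838 + 1/(-129 + 4))*(-16573 + 5899) = 47356 + (22838 + 1/(-125))*(-10674) = 47356 + (22838 - 1/125)*(-10674) = 47356 + (2854749/125)*(-10674) = 47356 - 30471590826/125 = -30465671326/125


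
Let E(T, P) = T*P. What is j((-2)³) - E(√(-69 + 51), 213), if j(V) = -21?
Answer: -21 - 639*I*√2 ≈ -21.0 - 903.68*I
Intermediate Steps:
E(T, P) = P*T
j((-2)³) - E(√(-69 + 51), 213) = -21 - 213*√(-69 + 51) = -21 - 213*√(-18) = -21 - 213*3*I*√2 = -21 - 639*I*√2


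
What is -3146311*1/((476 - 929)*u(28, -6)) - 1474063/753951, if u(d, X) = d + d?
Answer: 111179537837/910772808 ≈ 122.07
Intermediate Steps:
u(d, X) = 2*d
-3146311*1/((476 - 929)*u(28, -6)) - 1474063/753951 = -3146311*1/(56*(476 - 929)) - 1474063/753951 = -3146311/(56*(-453)) - 1474063*1/753951 = -3146311/(-25368) - 1474063/753951 = -3146311*(-1/25368) - 1474063/753951 = 449473/3624 - 1474063/753951 = 111179537837/910772808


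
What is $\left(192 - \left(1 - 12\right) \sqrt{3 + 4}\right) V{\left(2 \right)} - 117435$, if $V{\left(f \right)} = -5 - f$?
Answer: $-118779 - 77 \sqrt{7} \approx -1.1898 \cdot 10^{5}$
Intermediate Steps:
$\left(192 - \left(1 - 12\right) \sqrt{3 + 4}\right) V{\left(2 \right)} - 117435 = \left(192 - \left(1 - 12\right) \sqrt{3 + 4}\right) \left(-5 - 2\right) - 117435 = \left(192 - - 11 \sqrt{7}\right) \left(-5 - 2\right) - 117435 = \left(192 + 11 \sqrt{7}\right) \left(-7\right) - 117435 = \left(-1344 - 77 \sqrt{7}\right) - 117435 = -118779 - 77 \sqrt{7}$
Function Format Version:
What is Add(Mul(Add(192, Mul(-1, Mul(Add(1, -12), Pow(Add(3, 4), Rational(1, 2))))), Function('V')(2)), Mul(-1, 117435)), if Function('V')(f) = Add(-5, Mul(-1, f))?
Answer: Add(-118779, Mul(-77, Pow(7, Rational(1, 2)))) ≈ -1.1898e+5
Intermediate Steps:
Add(Mul(Add(192, Mul(-1, Mul(Add(1, -12), Pow(Add(3, 4), Rational(1, 2))))), Function('V')(2)), Mul(-1, 117435)) = Add(Mul(Add(192, Mul(-1, Mul(Add(1, -12), Pow(Add(3, 4), Rational(1, 2))))), Add(-5, Mul(-1, 2))), Mul(-1, 117435)) = Add(Mul(Add(192, Mul(-1, Mul(-11, Pow(7, Rational(1, 2))))), Add(-5, -2)), -117435) = Add(Mul(Add(192, Mul(11, Pow(7, Rational(1, 2)))), -7), -117435) = Add(Add(-1344, Mul(-77, Pow(7, Rational(1, 2)))), -117435) = Add(-118779, Mul(-77, Pow(7, Rational(1, 2))))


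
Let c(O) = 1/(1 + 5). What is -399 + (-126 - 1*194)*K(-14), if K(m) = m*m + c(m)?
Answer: -189517/3 ≈ -63172.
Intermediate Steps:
c(O) = ⅙ (c(O) = 1/6 = ⅙)
K(m) = ⅙ + m² (K(m) = m*m + ⅙ = m² + ⅙ = ⅙ + m²)
-399 + (-126 - 1*194)*K(-14) = -399 + (-126 - 1*194)*(⅙ + (-14)²) = -399 + (-126 - 194)*(⅙ + 196) = -399 - 320*1177/6 = -399 - 188320/3 = -189517/3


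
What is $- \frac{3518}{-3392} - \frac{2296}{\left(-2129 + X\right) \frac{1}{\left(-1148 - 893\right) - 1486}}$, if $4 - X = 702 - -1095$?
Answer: $- \frac{129502789}{62752} \approx -2063.7$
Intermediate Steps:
$X = -1793$ ($X = 4 - \left(702 - -1095\right) = 4 - \left(702 + 1095\right) = 4 - 1797 = -1793$)
$- \frac{3518}{-3392} - \frac{2296}{\left(-2129 + X\right) \frac{1}{\left(-1148 - 893\right) - 1486}} = - \frac{3518}{-3392} - \frac{2296}{\left(-2129 - 1793\right) \frac{1}{\left(-1148 - 893\right) - 1486}} = \left(-3518\right) \left(- \frac{1}{3392}\right) - \frac{2296}{\left(-3922\right) \frac{1}{\left(-1148 - 893\right) - 1486}} = \frac{1759}{1696} - \frac{2296}{\left(-3922\right) \frac{1}{-2041 - 1486}} = \frac{1759}{1696} - \frac{2296}{\left(-3922\right) \frac{1}{-3527}} = \frac{1759}{1696} - \frac{2296}{\left(-3922\right) \left(- \frac{1}{3527}\right)} = \frac{1759}{1696} - \frac{2296}{\frac{3922}{3527}} = \frac{1759}{1696} - \frac{4048996}{1961} = - \frac{129502789}{62752}$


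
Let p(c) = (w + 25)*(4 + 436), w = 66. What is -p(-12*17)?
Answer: -40040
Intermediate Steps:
p(c) = 40040 (p(c) = (66 + 25)*(4 + 436) = 91*440 = 40040)
-p(-12*17) = -1*40040 = -40040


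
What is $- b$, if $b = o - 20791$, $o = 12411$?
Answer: $8380$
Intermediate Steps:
$b = -8380$ ($b = 12411 - 20791 = -8380$)
$- b = \left(-1\right) \left(-8380\right) = 8380$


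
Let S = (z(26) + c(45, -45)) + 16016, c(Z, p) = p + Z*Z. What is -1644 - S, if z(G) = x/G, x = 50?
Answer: -255345/13 ≈ -19642.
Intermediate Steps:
c(Z, p) = p + Z²
z(G) = 50/G
S = 233973/13 (S = (50/26 + (-45 + 45²)) + 16016 = (50*(1/26) + (-45 + 2025)) + 16016 = (25/13 + 1980) + 16016 = 25765/13 + 16016 = 233973/13 ≈ 17998.)
-1644 - S = -1644 - 1*233973/13 = -1644 - 233973/13 = -255345/13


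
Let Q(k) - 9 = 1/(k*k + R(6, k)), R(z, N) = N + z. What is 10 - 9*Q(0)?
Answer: -145/2 ≈ -72.500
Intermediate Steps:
Q(k) = 9 + 1/(6 + k + k**2) (Q(k) = 9 + 1/(k*k + (k + 6)) = 9 + 1/(k**2 + (6 + k)) = 9 + 1/(6 + k + k**2))
10 - 9*Q(0) = 10 - 9*(55 + 9*0 + 9*0**2)/(6 + 0 + 0**2) = 10 - 9*(55 + 0 + 9*0)/(6 + 0 + 0) = 10 - 9*(55 + 0 + 0)/6 = 10 - 3*55/2 = 10 - 9*55/6 = 10 - 165/2 = -145/2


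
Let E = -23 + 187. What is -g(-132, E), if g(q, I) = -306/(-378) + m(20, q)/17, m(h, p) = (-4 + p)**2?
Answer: -22865/21 ≈ -1088.8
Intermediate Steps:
E = 164
g(q, I) = 17/21 + (-4 + q)**2/17 (g(q, I) = -306/(-378) + (-4 + q)**2/17 = -306*(-1/378) + (-4 + q)**2*(1/17) = 17/21 + (-4 + q)**2/17)
-g(-132, E) = -(17/21 + (-4 - 132)**2/17) = -(17/21 + (1/17)*(-136)**2) = -(17/21 + (1/17)*18496) = -(17/21 + 1088) = -1*22865/21 = -22865/21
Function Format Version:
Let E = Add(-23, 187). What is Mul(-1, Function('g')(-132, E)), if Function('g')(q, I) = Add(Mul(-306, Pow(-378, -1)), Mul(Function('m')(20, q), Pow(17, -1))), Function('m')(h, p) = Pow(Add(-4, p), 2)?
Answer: Rational(-22865, 21) ≈ -1088.8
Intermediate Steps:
E = 164
Function('g')(q, I) = Add(Rational(17, 21), Mul(Rational(1, 17), Pow(Add(-4, q), 2))) (Function('g')(q, I) = Add(Mul(-306, Pow(-378, -1)), Mul(Pow(Add(-4, q), 2), Pow(17, -1))) = Add(Mul(-306, Rational(-1, 378)), Mul(Pow(Add(-4, q), 2), Rational(1, 17))) = Add(Rational(17, 21), Mul(Rational(1, 17), Pow(Add(-4, q), 2))))
Mul(-1, Function('g')(-132, E)) = Mul(-1, Add(Rational(17, 21), Mul(Rational(1, 17), Pow(Add(-4, -132), 2)))) = Mul(-1, Add(Rational(17, 21), Mul(Rational(1, 17), Pow(-136, 2)))) = Mul(-1, Add(Rational(17, 21), Mul(Rational(1, 17), 18496))) = Mul(-1, Add(Rational(17, 21), 1088)) = Mul(-1, Rational(22865, 21)) = Rational(-22865, 21)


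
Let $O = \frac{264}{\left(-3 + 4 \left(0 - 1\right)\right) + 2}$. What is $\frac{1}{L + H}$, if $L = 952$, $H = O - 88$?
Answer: $\frac{5}{4056} \approx 0.0012327$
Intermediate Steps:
$O = - \frac{264}{5}$ ($O = \frac{264}{\left(-3 + 4 \left(0 - 1\right)\right) + 2} = \frac{264}{\left(-3 + 4 \left(-1\right)\right) + 2} = \frac{264}{\left(-3 - 4\right) + 2} = \frac{264}{-7 + 2} = \frac{264}{-5} = 264 \left(- \frac{1}{5}\right) = - \frac{264}{5} \approx -52.8$)
$H = - \frac{704}{5}$ ($H = - \frac{264}{5} - 88 = - \frac{704}{5} \approx -140.8$)
$\frac{1}{L + H} = \frac{1}{952 - \frac{704}{5}} = \frac{1}{\frac{4056}{5}} = \frac{5}{4056}$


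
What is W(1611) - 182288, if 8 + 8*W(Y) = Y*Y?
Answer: 1137009/8 ≈ 1.4213e+5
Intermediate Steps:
W(Y) = -1 + Y**2/8 (W(Y) = -1 + (Y*Y)/8 = -1 + Y**2/8)
W(1611) - 182288 = (-1 + (1/8)*1611**2) - 182288 = (-1 + (1/8)*2595321) - 182288 = (-1 + 2595321/8) - 182288 = 2595313/8 - 182288 = 1137009/8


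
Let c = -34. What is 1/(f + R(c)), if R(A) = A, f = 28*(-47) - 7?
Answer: -1/1357 ≈ -0.00073692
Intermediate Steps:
f = -1323 (f = -1316 - 7 = -1323)
1/(f + R(c)) = 1/(-1323 - 34) = 1/(-1357) = -1/1357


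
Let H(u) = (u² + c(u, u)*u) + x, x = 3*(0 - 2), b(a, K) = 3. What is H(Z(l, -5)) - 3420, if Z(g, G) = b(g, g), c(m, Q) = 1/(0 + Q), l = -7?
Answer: -3416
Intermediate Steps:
c(m, Q) = 1/Q
x = -6 (x = 3*(-2) = -6)
Z(g, G) = 3
H(u) = -5 + u² (H(u) = (u² + u/u) - 6 = (u² + 1) - 6 = (1 + u²) - 6 = -5 + u²)
H(Z(l, -5)) - 3420 = (-5 + 3²) - 3420 = (-5 + 9) - 3420 = 4 - 3420 = -3416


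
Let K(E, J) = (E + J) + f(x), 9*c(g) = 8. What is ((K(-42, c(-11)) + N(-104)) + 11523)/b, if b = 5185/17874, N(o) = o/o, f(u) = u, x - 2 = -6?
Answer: 41034732/1037 ≈ 39571.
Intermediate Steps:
x = -4 (x = 2 - 6 = -4)
c(g) = 8/9 (c(g) = (⅑)*8 = 8/9)
N(o) = 1
K(E, J) = -4 + E + J (K(E, J) = (E + J) - 4 = -4 + E + J)
b = 5185/17874 (b = 5185*(1/17874) = 5185/17874 ≈ 0.29009)
((K(-42, c(-11)) + N(-104)) + 11523)/b = (((-4 - 42 + 8/9) + 1) + 11523)/(5185/17874) = ((-406/9 + 1) + 11523)*(17874/5185) = (-397/9 + 11523)*(17874/5185) = (103310/9)*(17874/5185) = 41034732/1037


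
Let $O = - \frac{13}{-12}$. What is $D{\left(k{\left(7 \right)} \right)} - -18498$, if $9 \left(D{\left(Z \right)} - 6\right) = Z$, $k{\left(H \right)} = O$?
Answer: $\frac{1998445}{108} \approx 18504.0$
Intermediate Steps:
$O = \frac{13}{12}$ ($O = \left(-13\right) \left(- \frac{1}{12}\right) = \frac{13}{12} \approx 1.0833$)
$k{\left(H \right)} = \frac{13}{12}$
$D{\left(Z \right)} = 6 + \frac{Z}{9}$
$D{\left(k{\left(7 \right)} \right)} - -18498 = \left(6 + \frac{1}{9} \cdot \frac{13}{12}\right) - -18498 = \left(6 + \frac{13}{108}\right) + 18498 = \frac{661}{108} + 18498 = \frac{1998445}{108}$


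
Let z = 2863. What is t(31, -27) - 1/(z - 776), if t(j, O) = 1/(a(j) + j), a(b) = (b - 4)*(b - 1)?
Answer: 1246/1755167 ≈ 0.00070990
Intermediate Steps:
a(b) = (-1 + b)*(-4 + b) (a(b) = (-4 + b)*(-1 + b) = (-1 + b)*(-4 + b))
t(j, O) = 1/(4 + j² - 4*j) (t(j, O) = 1/((4 + j² - 5*j) + j) = 1/(4 + j² - 4*j))
t(31, -27) - 1/(z - 776) = 1/(4 + 31² - 4*31) - 1/(2863 - 776) = 1/(4 + 961 - 124) - 1/2087 = 1/841 - 1*1/2087 = 1/841 - 1/2087 = 1246/1755167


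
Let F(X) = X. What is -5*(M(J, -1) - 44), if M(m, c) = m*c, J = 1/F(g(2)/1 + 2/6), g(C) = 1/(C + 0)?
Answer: 226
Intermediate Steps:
g(C) = 1/C
J = 6/5 (J = 1/(1/(2*1) + 2/6) = 1/((½)*1 + 2*(⅙)) = 1/(½ + ⅓) = 1/(⅚) = 6/5 ≈ 1.2000)
M(m, c) = c*m
-5*(M(J, -1) - 44) = -5*(-1*6/5 - 44) = -5*(-6/5 - 44) = -5*(-226/5) = 226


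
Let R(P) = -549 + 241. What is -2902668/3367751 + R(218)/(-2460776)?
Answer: -1785444620765/2071820208694 ≈ -0.86178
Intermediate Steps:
R(P) = -308
-2902668/3367751 + R(218)/(-2460776) = -2902668/3367751 - 308/(-2460776) = -2902668*1/3367751 - 308*(-1/2460776) = -2902668/3367751 + 77/615194 = -1785444620765/2071820208694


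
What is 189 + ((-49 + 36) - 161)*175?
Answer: -30261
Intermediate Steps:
189 + ((-49 + 36) - 161)*175 = 189 + (-13 - 161)*175 = 189 - 174*175 = 189 - 30450 = -30261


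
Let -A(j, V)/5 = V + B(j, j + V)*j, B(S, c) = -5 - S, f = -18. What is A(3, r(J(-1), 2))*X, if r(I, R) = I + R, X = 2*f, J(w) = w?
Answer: -4140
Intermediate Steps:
X = -36 (X = 2*(-18) = -36)
A(j, V) = -5*V - 5*j*(-5 - j) (A(j, V) = -5*(V + (-5 - j)*j) = -5*(V + j*(-5 - j)) = -5*V - 5*j*(-5 - j))
A(3, r(J(-1), 2))*X = (-5*(-1 + 2) + 5*3*(5 + 3))*(-36) = (-5*1 + 5*3*8)*(-36) = (-5 + 120)*(-36) = 115*(-36) = -4140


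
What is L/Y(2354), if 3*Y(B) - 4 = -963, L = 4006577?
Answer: -12019731/959 ≈ -12534.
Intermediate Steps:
Y(B) = -959/3 (Y(B) = 4/3 + (1/3)*(-963) = 4/3 - 321 = -959/3)
L/Y(2354) = 4006577/(-959/3) = 4006577*(-3/959) = -12019731/959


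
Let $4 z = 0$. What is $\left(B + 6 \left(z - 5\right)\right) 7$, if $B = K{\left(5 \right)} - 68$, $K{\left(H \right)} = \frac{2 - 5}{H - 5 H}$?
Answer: $- \frac{13699}{20} \approx -684.95$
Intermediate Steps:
$z = 0$ ($z = \frac{1}{4} \cdot 0 = 0$)
$K{\left(H \right)} = \frac{3}{4 H}$ ($K{\left(H \right)} = - \frac{3}{\left(-4\right) H} = - 3 \left(- \frac{1}{4 H}\right) = \frac{3}{4 H}$)
$B = - \frac{1357}{20}$ ($B = \frac{3}{4 \cdot 5} - 68 = \frac{3}{4} \cdot \frac{1}{5} - 68 = \frac{3}{20} - 68 = - \frac{1357}{20} \approx -67.85$)
$\left(B + 6 \left(z - 5\right)\right) 7 = \left(- \frac{1357}{20} + 6 \left(0 - 5\right)\right) 7 = \left(- \frac{1357}{20} + 6 \left(-5\right)\right) 7 = \left(- \frac{1357}{20} - 30\right) 7 = \left(- \frac{1957}{20}\right) 7 = - \frac{13699}{20}$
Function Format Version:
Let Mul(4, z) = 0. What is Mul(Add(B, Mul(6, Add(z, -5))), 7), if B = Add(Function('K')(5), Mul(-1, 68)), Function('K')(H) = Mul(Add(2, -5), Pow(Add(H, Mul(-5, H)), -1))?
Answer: Rational(-13699, 20) ≈ -684.95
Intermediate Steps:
z = 0 (z = Mul(Rational(1, 4), 0) = 0)
Function('K')(H) = Mul(Rational(3, 4), Pow(H, -1)) (Function('K')(H) = Mul(-3, Pow(Mul(-4, H), -1)) = Mul(-3, Mul(Rational(-1, 4), Pow(H, -1))) = Mul(Rational(3, 4), Pow(H, -1)))
B = Rational(-1357, 20) (B = Add(Mul(Rational(3, 4), Pow(5, -1)), Mul(-1, 68)) = Add(Mul(Rational(3, 4), Rational(1, 5)), -68) = Add(Rational(3, 20), -68) = Rational(-1357, 20) ≈ -67.850)
Mul(Add(B, Mul(6, Add(z, -5))), 7) = Mul(Add(Rational(-1357, 20), Mul(6, Add(0, -5))), 7) = Mul(Add(Rational(-1357, 20), Mul(6, -5)), 7) = Mul(Add(Rational(-1357, 20), -30), 7) = Mul(Rational(-1957, 20), 7) = Rational(-13699, 20)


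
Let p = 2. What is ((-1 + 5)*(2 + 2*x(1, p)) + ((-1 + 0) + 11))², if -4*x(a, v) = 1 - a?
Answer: 324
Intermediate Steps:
x(a, v) = -¼ + a/4 (x(a, v) = -(1 - a)/4 = -¼ + a/4)
((-1 + 5)*(2 + 2*x(1, p)) + ((-1 + 0) + 11))² = ((-1 + 5)*(2 + 2*(-¼ + (¼)*1)) + ((-1 + 0) + 11))² = (4*(2 + 2*(-¼ + ¼)) + (-1 + 11))² = (4*(2 + 2*0) + 10)² = (4*(2 + 0) + 10)² = (4*2 + 10)² = (8 + 10)² = 18² = 324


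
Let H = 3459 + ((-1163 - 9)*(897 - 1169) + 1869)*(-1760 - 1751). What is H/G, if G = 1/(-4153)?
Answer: 4675485707272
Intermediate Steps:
G = -1/4153 ≈ -0.00024079
H = -1125809224 (H = 3459 + (-1172*(-272) + 1869)*(-3511) = 3459 + (318784 + 1869)*(-3511) = 3459 + 320653*(-3511) = 3459 - 1125812683 = -1125809224)
H/G = -1125809224/(-1/4153) = -1125809224*(-4153) = 4675485707272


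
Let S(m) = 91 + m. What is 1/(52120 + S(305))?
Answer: 1/52516 ≈ 1.9042e-5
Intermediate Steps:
1/(52120 + S(305)) = 1/(52120 + (91 + 305)) = 1/(52120 + 396) = 1/52516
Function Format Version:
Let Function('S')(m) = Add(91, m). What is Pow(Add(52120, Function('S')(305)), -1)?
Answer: Rational(1, 52516) ≈ 1.9042e-5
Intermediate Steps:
Pow(Add(52120, Function('S')(305)), -1) = Pow(Add(52120, Add(91, 305)), -1) = Pow(Add(52120, 396), -1) = Pow(52516, -1) = Rational(1, 52516)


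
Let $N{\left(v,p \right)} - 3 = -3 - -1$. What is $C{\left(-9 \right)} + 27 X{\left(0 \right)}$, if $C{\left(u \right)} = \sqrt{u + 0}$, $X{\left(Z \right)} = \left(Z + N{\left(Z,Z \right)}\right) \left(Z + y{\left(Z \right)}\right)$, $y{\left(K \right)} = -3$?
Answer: $-81 + 3 i \approx -81.0 + 3.0 i$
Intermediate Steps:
$N{\left(v,p \right)} = 1$ ($N{\left(v,p \right)} = 3 - 2 = 1$)
$X{\left(Z \right)} = \left(1 + Z\right) \left(-3 + Z\right)$ ($X{\left(Z \right)} = \left(Z + 1\right) \left(Z - 3\right) = \left(1 + Z\right) \left(-3 + Z\right)$)
$C{\left(u \right)} = \sqrt{u}$
$C{\left(-9 \right)} + 27 X{\left(0 \right)} = \sqrt{-9} + 27 \left(-3 + 0^{2} - 0\right) = 3 i + 27 \left(-3 + 0 + 0\right) = 3 i + 27 \left(-3\right) = 3 i - 81 = -81 + 3 i$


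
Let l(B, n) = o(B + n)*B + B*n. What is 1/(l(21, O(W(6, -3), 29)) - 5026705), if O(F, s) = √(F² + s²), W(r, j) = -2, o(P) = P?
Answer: -1256566/6315832076779 - 273*√5/12631664153558 ≈ -1.9900e-7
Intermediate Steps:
l(B, n) = B*n + B*(B + n) (l(B, n) = (B + n)*B + B*n = B*(B + n) + B*n = B*n + B*(B + n))
1/(l(21, O(W(6, -3), 29)) - 5026705) = 1/(21*(21 + 2*√((-2)² + 29²)) - 5026705) = 1/(21*(21 + 2*√(4 + 841)) - 5026705) = 1/(21*(21 + 2*√845) - 5026705) = 1/(21*(21 + 2*(13*√5)) - 5026705) = 1/(21*(21 + 26*√5) - 5026705) = 1/((441 + 546*√5) - 5026705) = 1/(-5026264 + 546*√5)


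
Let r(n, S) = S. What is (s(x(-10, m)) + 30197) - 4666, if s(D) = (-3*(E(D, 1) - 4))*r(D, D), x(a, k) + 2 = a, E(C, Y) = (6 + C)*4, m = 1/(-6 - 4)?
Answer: 24523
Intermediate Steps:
m = -1/10 (m = 1/(-10) = -1/10 ≈ -0.10000)
E(C, Y) = 24 + 4*C
x(a, k) = -2 + a
s(D) = D*(-60 - 12*D) (s(D) = (-3*((24 + 4*D) - 4))*D = (-3*(20 + 4*D))*D = (-60 - 12*D)*D = D*(-60 - 12*D))
(s(x(-10, m)) + 30197) - 4666 = (-12*(-2 - 10)*(5 + (-2 - 10)) + 30197) - 4666 = (-12*(-12)*(5 - 12) + 30197) - 4666 = (-12*(-12)*(-7) + 30197) - 4666 = (-1008 + 30197) - 4666 = 29189 - 4666 = 24523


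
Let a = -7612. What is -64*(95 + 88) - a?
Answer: -4100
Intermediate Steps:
-64*(95 + 88) - a = -64*(95 + 88) - 1*(-7612) = -64*183 + 7612 = -11712 + 7612 = -4100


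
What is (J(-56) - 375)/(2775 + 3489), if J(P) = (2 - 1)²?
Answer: -187/3132 ≈ -0.059706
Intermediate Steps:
J(P) = 1 (J(P) = 1² = 1)
(J(-56) - 375)/(2775 + 3489) = (1 - 375)/(2775 + 3489) = -374/6264 = -374*1/6264 = -187/3132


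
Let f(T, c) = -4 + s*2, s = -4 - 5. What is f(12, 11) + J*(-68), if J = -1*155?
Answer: 10518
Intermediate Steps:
s = -9
f(T, c) = -22 (f(T, c) = -4 - 9*2 = -4 - 18 = -22)
J = -155
f(12, 11) + J*(-68) = -22 - 155*(-68) = -22 + 10540 = 10518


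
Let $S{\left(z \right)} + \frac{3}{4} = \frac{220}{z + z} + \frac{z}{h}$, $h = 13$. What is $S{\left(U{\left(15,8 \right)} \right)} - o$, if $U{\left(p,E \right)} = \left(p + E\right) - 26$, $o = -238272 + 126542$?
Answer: $\frac{17424007}{156} \approx 1.1169 \cdot 10^{5}$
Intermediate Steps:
$o = -111730$
$U{\left(p,E \right)} = -26 + E + p$ ($U{\left(p,E \right)} = \left(E + p\right) - 26 = -26 + E + p$)
$S{\left(z \right)} = - \frac{3}{4} + \frac{110}{z} + \frac{z}{13}$ ($S{\left(z \right)} = - \frac{3}{4} + \left(\frac{220}{z + z} + \frac{z}{13}\right) = - \frac{3}{4} + \left(\frac{220}{2 z} + z \frac{1}{13}\right) = - \frac{3}{4} + \left(220 \frac{1}{2 z} + \frac{z}{13}\right) = - \frac{3}{4} + \left(\frac{110}{z} + \frac{z}{13}\right) = - \frac{3}{4} + \frac{110}{z} + \frac{z}{13}$)
$S{\left(U{\left(15,8 \right)} \right)} - o = \left(- \frac{3}{4} + \frac{110}{-26 + 8 + 15} + \frac{-26 + 8 + 15}{13}\right) - -111730 = \left(- \frac{3}{4} + \frac{110}{-3} + \frac{1}{13} \left(-3\right)\right) + 111730 = \left(- \frac{3}{4} + 110 \left(- \frac{1}{3}\right) - \frac{3}{13}\right) + 111730 = \left(- \frac{3}{4} - \frac{110}{3} - \frac{3}{13}\right) + 111730 = - \frac{5873}{156} + 111730 = \frac{17424007}{156}$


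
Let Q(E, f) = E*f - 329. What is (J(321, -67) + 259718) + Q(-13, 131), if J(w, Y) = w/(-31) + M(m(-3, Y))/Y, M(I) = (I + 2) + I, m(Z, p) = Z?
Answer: 535192439/2077 ≈ 2.5768e+5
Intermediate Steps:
M(I) = 2 + 2*I (M(I) = (2 + I) + I = 2 + 2*I)
Q(E, f) = -329 + E*f
J(w, Y) = -4/Y - w/31 (J(w, Y) = w/(-31) + (2 + 2*(-3))/Y = w*(-1/31) + (2 - 6)/Y = -w/31 - 4/Y = -4/Y - w/31)
(J(321, -67) + 259718) + Q(-13, 131) = ((-4/(-67) - 1/31*321) + 259718) + (-329 - 13*131) = ((-4*(-1/67) - 321/31) + 259718) + (-329 - 1703) = ((4/67 - 321/31) + 259718) - 2032 = (-21383/2077 + 259718) - 2032 = 539412903/2077 - 2032 = 535192439/2077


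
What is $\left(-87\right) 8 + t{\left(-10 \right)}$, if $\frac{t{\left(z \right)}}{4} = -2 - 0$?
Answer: $-704$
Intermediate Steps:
$t{\left(z \right)} = -8$ ($t{\left(z \right)} = 4 \left(-2 - 0\right) = 4 \left(-2 + 0\right) = 4 \left(-2\right) = -8$)
$\left(-87\right) 8 + t{\left(-10 \right)} = \left(-87\right) 8 - 8 = -696 - 8 = -704$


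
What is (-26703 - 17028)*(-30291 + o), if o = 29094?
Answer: 52346007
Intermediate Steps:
(-26703 - 17028)*(-30291 + o) = (-26703 - 17028)*(-30291 + 29094) = -43731*(-1197) = 52346007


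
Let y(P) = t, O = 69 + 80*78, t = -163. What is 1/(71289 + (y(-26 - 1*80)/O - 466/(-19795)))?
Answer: 124886655/8903044461704 ≈ 1.4027e-5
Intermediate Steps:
O = 6309 (O = 69 + 6240 = 6309)
y(P) = -163
1/(71289 + (y(-26 - 1*80)/O - 466/(-19795))) = 1/(71289 + (-163/6309 - 466/(-19795))) = 1/(71289 + (-163*1/6309 - 466*(-1/19795))) = 1/(71289 + (-163/6309 + 466/19795)) = 1/(71289 - 286591/124886655) = 1/(8903044461704/124886655) = 124886655/8903044461704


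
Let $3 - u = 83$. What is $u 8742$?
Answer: $-699360$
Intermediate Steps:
$u = -80$ ($u = 3 - 83 = -80$)
$u 8742 = \left(-80\right) 8742 = -699360$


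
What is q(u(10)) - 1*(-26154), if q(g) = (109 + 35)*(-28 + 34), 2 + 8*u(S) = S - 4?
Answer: 27018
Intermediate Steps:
u(S) = -¾ + S/8 (u(S) = -¼ + (S - 4)/8 = -¼ + (-4 + S)/8 = -¼ + (-½ + S/8) = -¾ + S/8)
q(g) = 864 (q(g) = 144*6 = 864)
q(u(10)) - 1*(-26154) = 864 - 1*(-26154) = 864 + 26154 = 27018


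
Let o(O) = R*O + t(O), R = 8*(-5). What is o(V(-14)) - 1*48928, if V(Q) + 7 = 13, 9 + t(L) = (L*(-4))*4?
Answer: -49273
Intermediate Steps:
t(L) = -9 - 16*L (t(L) = -9 + (L*(-4))*4 = -9 - 4*L*4 = -9 - 16*L)
V(Q) = 6 (V(Q) = -7 + 13 = 6)
R = -40
o(O) = -9 - 56*O (o(O) = -40*O + (-9 - 16*O) = -9 - 56*O)
o(V(-14)) - 1*48928 = (-9 - 56*6) - 1*48928 = (-9 - 336) - 48928 = -345 - 48928 = -49273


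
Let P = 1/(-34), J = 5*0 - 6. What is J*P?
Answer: 3/17 ≈ 0.17647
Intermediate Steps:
J = -6 (J = 0 - 6 = -6)
P = -1/34 ≈ -0.029412
J*P = -6*(-1/34) = 3/17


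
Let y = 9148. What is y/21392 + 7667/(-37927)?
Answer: 2690349/11931388 ≈ 0.22549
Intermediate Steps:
y/21392 + 7667/(-37927) = 9148/21392 + 7667/(-37927) = 9148*(1/21392) + 7667*(-1/37927) = 2287/5348 - 451/2231 = 2690349/11931388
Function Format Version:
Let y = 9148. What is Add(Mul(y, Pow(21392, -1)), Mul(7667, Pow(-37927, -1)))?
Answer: Rational(2690349, 11931388) ≈ 0.22549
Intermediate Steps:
Add(Mul(y, Pow(21392, -1)), Mul(7667, Pow(-37927, -1))) = Add(Mul(9148, Pow(21392, -1)), Mul(7667, Pow(-37927, -1))) = Add(Mul(9148, Rational(1, 21392)), Mul(7667, Rational(-1, 37927))) = Add(Rational(2287, 5348), Rational(-451, 2231)) = Rational(2690349, 11931388)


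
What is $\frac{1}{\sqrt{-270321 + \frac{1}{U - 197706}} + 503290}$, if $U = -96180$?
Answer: $\frac{147909884940}{74441645435010007} - \frac{3 i \sqrt{2594149923568178}}{74441645435010007} \approx 1.9869 \cdot 10^{-6} - 2.0526 \cdot 10^{-9} i$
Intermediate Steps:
$\frac{1}{\sqrt{-270321 + \frac{1}{U - 197706}} + 503290} = \frac{1}{\sqrt{-270321 + \frac{1}{-96180 - 197706}} + 503290} = \frac{1}{\sqrt{-270321 + \frac{1}{-293886}} + 503290} = \frac{1}{\sqrt{-270321 - \frac{1}{293886}} + 503290} = \frac{1}{\sqrt{- \frac{79443557407}{293886}} + 503290} = \frac{1}{\frac{i \sqrt{2594149923568178}}{97962} + 503290} = \frac{1}{503290 + \frac{i \sqrt{2594149923568178}}{97962}}$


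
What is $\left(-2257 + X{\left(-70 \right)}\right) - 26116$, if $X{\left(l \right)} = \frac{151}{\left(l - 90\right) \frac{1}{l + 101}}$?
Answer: $- \frac{4544361}{160} \approx -28402.0$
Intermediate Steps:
$X{\left(l \right)} = \frac{151 \left(101 + l\right)}{-90 + l}$ ($X{\left(l \right)} = \frac{151}{\left(-90 + l\right) \frac{1}{101 + l}} = \frac{151}{\frac{1}{101 + l} \left(-90 + l\right)} = 151 \frac{101 + l}{-90 + l} = \frac{151 \left(101 + l\right)}{-90 + l}$)
$\left(-2257 + X{\left(-70 \right)}\right) - 26116 = \left(-2257 + \frac{151 \left(101 - 70\right)}{-90 - 70}\right) - 26116 = \left(-2257 + 151 \frac{1}{-160} \cdot 31\right) - 26116 = \left(-2257 + 151 \left(- \frac{1}{160}\right) 31\right) - 26116 = \left(-2257 - \frac{4681}{160}\right) - 26116 = - \frac{365801}{160} - 26116 = - \frac{4544361}{160}$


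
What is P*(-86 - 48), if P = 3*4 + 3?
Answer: -2010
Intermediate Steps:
P = 15 (P = 12 + 3 = 15)
P*(-86 - 48) = 15*(-86 - 48) = 15*(-134) = -2010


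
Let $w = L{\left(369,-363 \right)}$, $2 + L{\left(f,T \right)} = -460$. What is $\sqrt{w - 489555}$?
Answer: $i \sqrt{490017} \approx 700.01 i$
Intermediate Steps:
$L{\left(f,T \right)} = -462$ ($L{\left(f,T \right)} = -2 - 460 = -462$)
$w = -462$
$\sqrt{w - 489555} = \sqrt{-462 - 489555} = \sqrt{-490017} = i \sqrt{490017}$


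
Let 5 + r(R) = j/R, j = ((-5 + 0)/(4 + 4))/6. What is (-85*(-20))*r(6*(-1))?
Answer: -609875/72 ≈ -8470.5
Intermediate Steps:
j = -5/48 (j = -5/8*(1/6) = -5*1/8*(1/6) = -5/8*1/6 = -5/48 ≈ -0.10417)
r(R) = -5 - 5/(48*R)
(-85*(-20))*r(6*(-1)) = (-85*(-20))*(-5 - 5/(48*(6*(-1)))) = 1700*(-5 - 5/48/(-6)) = 1700*(-5 - 5/48*(-1/6)) = 1700*(-5 + 5/288) = 1700*(-1435/288) = -609875/72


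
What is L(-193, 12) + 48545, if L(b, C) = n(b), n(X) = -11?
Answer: 48534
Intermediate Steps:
L(b, C) = -11
L(-193, 12) + 48545 = -11 + 48545 = 48534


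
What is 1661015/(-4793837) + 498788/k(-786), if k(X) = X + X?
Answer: -598429871284/1883977941 ≈ -317.64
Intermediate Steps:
k(X) = 2*X
1661015/(-4793837) + 498788/k(-786) = 1661015/(-4793837) + 498788/((2*(-786))) = 1661015*(-1/4793837) + 498788/(-1572) = -1661015/4793837 + 498788*(-1/1572) = -1661015/4793837 - 124697/393 = -598429871284/1883977941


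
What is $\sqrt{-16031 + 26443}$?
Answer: $2 \sqrt{2603} \approx 102.04$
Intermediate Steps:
$\sqrt{-16031 + 26443} = \sqrt{10412} = 2 \sqrt{2603}$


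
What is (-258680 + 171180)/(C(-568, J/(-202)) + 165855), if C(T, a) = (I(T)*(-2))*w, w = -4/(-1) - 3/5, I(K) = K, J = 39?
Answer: -437500/848587 ≈ -0.51556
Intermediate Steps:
w = 17/5 (w = -4*(-1) - 3*⅕ = 4 - ⅗ = 17/5 ≈ 3.4000)
C(T, a) = -34*T/5 (C(T, a) = (T*(-2))*(17/5) = -2*T*(17/5) = -34*T/5)
(-258680 + 171180)/(C(-568, J/(-202)) + 165855) = (-258680 + 171180)/(-34/5*(-568) + 165855) = -87500/(19312/5 + 165855) = -87500/848587/5 = -87500*5/848587 = -437500/848587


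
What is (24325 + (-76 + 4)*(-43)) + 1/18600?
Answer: 510030601/18600 ≈ 27421.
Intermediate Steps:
(24325 + (-76 + 4)*(-43)) + 1/18600 = (24325 - 72*(-43)) + 1/18600 = (24325 + 3096) + 1/18600 = 27421 + 1/18600 = 510030601/18600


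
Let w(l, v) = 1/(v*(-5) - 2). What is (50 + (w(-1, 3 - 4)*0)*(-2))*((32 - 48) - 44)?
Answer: -3000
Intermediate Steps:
w(l, v) = 1/(-2 - 5*v) (w(l, v) = 1/(-5*v - 2) = 1/(-2 - 5*v))
(50 + (w(-1, 3 - 4)*0)*(-2))*((32 - 48) - 44) = (50 + (-1/(2 + 5*(3 - 4))*0)*(-2))*((32 - 48) - 44) = (50 + (-1/(2 + 5*(-1))*0)*(-2))*(-16 - 44) = (50 + (-1/(2 - 5)*0)*(-2))*(-60) = (50 + (-1/(-3)*0)*(-2))*(-60) = (50 + (-1*(-⅓)*0)*(-2))*(-60) = (50 + ((⅓)*0)*(-2))*(-60) = (50 + 0*(-2))*(-60) = (50 + 0)*(-60) = 50*(-60) = -3000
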